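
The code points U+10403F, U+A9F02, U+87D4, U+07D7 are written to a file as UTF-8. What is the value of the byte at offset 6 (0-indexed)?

U+10403F → 4-byte form F4 84 80 BF at offsets 0–3.
U+A9F02 → 4-byte form F2 A9 BC 82 at offsets 4–7.
Offset 6 falls in char 2's range; it's byte 3 of F2 A9 BC 82 = 0xBC.

0xBC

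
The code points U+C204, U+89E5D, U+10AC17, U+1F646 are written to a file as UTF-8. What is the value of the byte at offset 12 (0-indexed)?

U+C204 → 3-byte form EC 88 84 at offsets 0–2.
U+89E5D → 4-byte form F2 89 B9 9D at offsets 3–6.
U+10AC17 → 4-byte form F4 8A B0 97 at offsets 7–10.
U+1F646 → 4-byte form F0 9F 99 86 at offsets 11–14.
Offset 12 falls in char 4's range; it's byte 2 of F0 9F 99 86 = 0x9F.

0x9F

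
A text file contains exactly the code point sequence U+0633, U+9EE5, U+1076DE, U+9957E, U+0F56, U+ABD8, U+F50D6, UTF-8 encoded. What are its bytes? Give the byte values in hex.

D8 B3 E9 BB A5 F4 87 9B 9E F2 99 95 BE E0 BD 96 EA AF 98 F3 B5 83 96

U+0633: 2-byte form → D8 B3.
U+9EE5: 3-byte form → E9 BB A5.
U+1076DE: 4-byte form → F4 87 9B 9E.
U+9957E: 4-byte form → F2 99 95 BE.
U+0F56: 3-byte form → E0 BD 96.
U+ABD8: 3-byte form → EA AF 98.
U+F50D6: 4-byte form → F3 B5 83 96.
Concatenated (23 bytes): D8 B3 E9 BB A5 F4 87 9B 9E F2 99 95 BE E0 BD 96 EA AF 98 F3 B5 83 96.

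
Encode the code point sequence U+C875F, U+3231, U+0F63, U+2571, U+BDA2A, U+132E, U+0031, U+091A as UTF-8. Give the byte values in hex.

U+C875F: 4-byte form → F3 88 9D 9F.
U+3231: 3-byte form → E3 88 B1.
U+0F63: 3-byte form → E0 BD A3.
U+2571: 3-byte form → E2 95 B1.
U+BDA2A: 4-byte form → F2 BD A8 AA.
U+132E: 3-byte form → E1 8C AE.
U+0031: 1-byte form → 31.
U+091A: 3-byte form → E0 A4 9A.
Concatenated (24 bytes): F3 88 9D 9F E3 88 B1 E0 BD A3 E2 95 B1 F2 BD A8 AA E1 8C AE 31 E0 A4 9A.

F3 88 9D 9F E3 88 B1 E0 BD A3 E2 95 B1 F2 BD A8 AA E1 8C AE 31 E0 A4 9A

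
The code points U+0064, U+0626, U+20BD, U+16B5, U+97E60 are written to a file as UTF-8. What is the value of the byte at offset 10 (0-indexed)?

0x97

U+0064 → 1-byte form 64 at offsets 0–0.
U+0626 → 2-byte form D8 A6 at offsets 1–2.
U+20BD → 3-byte form E2 82 BD at offsets 3–5.
U+16B5 → 3-byte form E1 9A B5 at offsets 6–8.
U+97E60 → 4-byte form F2 97 B9 A0 at offsets 9–12.
Offset 10 falls in char 5's range; it's byte 2 of F2 97 B9 A0 = 0x97.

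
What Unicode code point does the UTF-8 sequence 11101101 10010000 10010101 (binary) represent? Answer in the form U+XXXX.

U+D415

Leading byte 0xED = 11101101 matches 1110xxxx → 3-byte sequence.
Byte 1: 0xED = 11101101, payload 1101 (4 bits).
Byte 2: 0x90 = 10010000 (10xxxxxx ✓), payload 010000.
Byte 3: 0x95 = 10010101 (10xxxxxx ✓), payload 010101.
Concatenate: 1101010000010101 = 0xD415 (16 bits → U+D415).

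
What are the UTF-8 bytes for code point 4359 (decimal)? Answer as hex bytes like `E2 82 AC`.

E1 84 87

U+1107 = 0x1107 = 4359 decimal. In range U+0800–U+FFFF → 3-byte form: 1110xxxx 10xxxxxx 10xxxxxx.
Binary (16 bits): 0001000100000111.
Split 4+6+6: 0001 | 000100 | 000111.
Byte 1: 11100001 = 0xE1.
Byte 2: 10000100 = 0x84.
Byte 3: 10000111 = 0x87.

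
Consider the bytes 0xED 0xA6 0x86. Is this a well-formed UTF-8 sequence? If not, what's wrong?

invalid (encodes a surrogate (U+D800–U+DFFF))

Structurally a 3-byte sequence; payload = 0xD986.
But 0xD986 is in U+D800–U+DFFF, the surrogate range. Surrogates are not Unicode scalar values and are forbidden in UTF-8.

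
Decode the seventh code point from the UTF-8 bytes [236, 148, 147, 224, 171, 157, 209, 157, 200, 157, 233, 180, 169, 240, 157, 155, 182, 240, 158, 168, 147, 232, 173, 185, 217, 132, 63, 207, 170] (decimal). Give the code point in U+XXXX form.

Offset 0: leading byte 0xEC = 11101100 → 3-byte char #1 = EC 94 93.
Offset 3: leading byte 0xE0 = 11100000 → 3-byte char #2 = E0 AB 9D.
Offset 6: leading byte 0xD1 = 11010001 → 2-byte char #3 = D1 9D.
Offset 8: leading byte 0xC8 = 11001000 → 2-byte char #4 = C8 9D.
Offset 10: leading byte 0xE9 = 11101001 → 3-byte char #5 = E9 B4 A9.
Offset 13: leading byte 0xF0 = 11110000 → 4-byte char #6 = F0 9D 9B B6.
Offset 17: leading byte 0xF0 = 11110000 → 4-byte char #7 = F0 9E A8 93.
Leading byte 0xF0 = 11110000 matches 11110xxx → 4-byte sequence.
Byte 1: 0xF0 = 11110000, payload 000 (3 bits).
Byte 2: 0x9E = 10011110 (10xxxxxx ✓), payload 011110.
Byte 3: 0xA8 = 10101000 (10xxxxxx ✓), payload 101000.
Byte 4: 0x93 = 10010011 (10xxxxxx ✓), payload 010011.
Concatenate: 000011110101000010011 = 0x1EA13 (21 bits → U+1EA13).

U+1EA13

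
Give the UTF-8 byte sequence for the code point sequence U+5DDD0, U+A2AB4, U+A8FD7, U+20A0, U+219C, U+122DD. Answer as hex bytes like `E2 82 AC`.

U+5DDD0: 4-byte form → F1 9D B7 90.
U+A2AB4: 4-byte form → F2 A2 AA B4.
U+A8FD7: 4-byte form → F2 A8 BF 97.
U+20A0: 3-byte form → E2 82 A0.
U+219C: 3-byte form → E2 86 9C.
U+122DD: 4-byte form → F0 92 8B 9D.
Concatenated (22 bytes): F1 9D B7 90 F2 A2 AA B4 F2 A8 BF 97 E2 82 A0 E2 86 9C F0 92 8B 9D.

F1 9D B7 90 F2 A2 AA B4 F2 A8 BF 97 E2 82 A0 E2 86 9C F0 92 8B 9D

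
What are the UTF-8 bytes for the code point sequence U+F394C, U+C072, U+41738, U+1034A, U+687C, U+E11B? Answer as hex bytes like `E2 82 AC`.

U+F394C: 4-byte form → F3 B3 A5 8C.
U+C072: 3-byte form → EC 81 B2.
U+41738: 4-byte form → F1 81 9C B8.
U+1034A: 4-byte form → F0 90 8D 8A.
U+687C: 3-byte form → E6 A1 BC.
U+E11B: 3-byte form → EE 84 9B.
Concatenated (21 bytes): F3 B3 A5 8C EC 81 B2 F1 81 9C B8 F0 90 8D 8A E6 A1 BC EE 84 9B.

F3 B3 A5 8C EC 81 B2 F1 81 9C B8 F0 90 8D 8A E6 A1 BC EE 84 9B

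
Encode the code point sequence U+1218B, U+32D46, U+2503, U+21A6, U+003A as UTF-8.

F0 92 86 8B F0 B2 B5 86 E2 94 83 E2 86 A6 3A

U+1218B: 4-byte form → F0 92 86 8B.
U+32D46: 4-byte form → F0 B2 B5 86.
U+2503: 3-byte form → E2 94 83.
U+21A6: 3-byte form → E2 86 A6.
U+003A: 1-byte form → 3A.
Concatenated (15 bytes): F0 92 86 8B F0 B2 B5 86 E2 94 83 E2 86 A6 3A.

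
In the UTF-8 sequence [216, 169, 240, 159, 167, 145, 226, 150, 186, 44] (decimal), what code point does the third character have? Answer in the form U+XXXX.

U+25BA

Offset 0: leading byte 0xD8 = 11011000 → 2-byte char #1 = D8 A9.
Offset 2: leading byte 0xF0 = 11110000 → 4-byte char #2 = F0 9F A7 91.
Offset 6: leading byte 0xE2 = 11100010 → 3-byte char #3 = E2 96 BA.
Leading byte 0xE2 = 11100010 matches 1110xxxx → 3-byte sequence.
Byte 1: 0xE2 = 11100010, payload 0010 (4 bits).
Byte 2: 0x96 = 10010110 (10xxxxxx ✓), payload 010110.
Byte 3: 0xBA = 10111010 (10xxxxxx ✓), payload 111010.
Concatenate: 0010010110111010 = 0x25BA (16 bits → U+25BA).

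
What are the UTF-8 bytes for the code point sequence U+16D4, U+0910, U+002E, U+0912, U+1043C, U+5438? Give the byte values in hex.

E1 9B 94 E0 A4 90 2E E0 A4 92 F0 90 90 BC E5 90 B8

U+16D4: 3-byte form → E1 9B 94.
U+0910: 3-byte form → E0 A4 90.
U+002E: 1-byte form → 2E.
U+0912: 3-byte form → E0 A4 92.
U+1043C: 4-byte form → F0 90 90 BC.
U+5438: 3-byte form → E5 90 B8.
Concatenated (17 bytes): E1 9B 94 E0 A4 90 2E E0 A4 92 F0 90 90 BC E5 90 B8.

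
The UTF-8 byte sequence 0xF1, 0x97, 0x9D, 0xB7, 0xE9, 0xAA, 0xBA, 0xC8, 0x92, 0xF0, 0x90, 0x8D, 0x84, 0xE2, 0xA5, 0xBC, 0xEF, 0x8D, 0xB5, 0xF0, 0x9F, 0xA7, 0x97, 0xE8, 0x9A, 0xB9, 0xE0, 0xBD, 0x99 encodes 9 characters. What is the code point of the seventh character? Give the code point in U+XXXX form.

U+1F9D7

Offset 0: leading byte 0xF1 = 11110001 → 4-byte char #1 = F1 97 9D B7.
Offset 4: leading byte 0xE9 = 11101001 → 3-byte char #2 = E9 AA BA.
Offset 7: leading byte 0xC8 = 11001000 → 2-byte char #3 = C8 92.
Offset 9: leading byte 0xF0 = 11110000 → 4-byte char #4 = F0 90 8D 84.
Offset 13: leading byte 0xE2 = 11100010 → 3-byte char #5 = E2 A5 BC.
Offset 16: leading byte 0xEF = 11101111 → 3-byte char #6 = EF 8D B5.
Offset 19: leading byte 0xF0 = 11110000 → 4-byte char #7 = F0 9F A7 97.
Leading byte 0xF0 = 11110000 matches 11110xxx → 4-byte sequence.
Byte 1: 0xF0 = 11110000, payload 000 (3 bits).
Byte 2: 0x9F = 10011111 (10xxxxxx ✓), payload 011111.
Byte 3: 0xA7 = 10100111 (10xxxxxx ✓), payload 100111.
Byte 4: 0x97 = 10010111 (10xxxxxx ✓), payload 010111.
Concatenate: 000011111100111010111 = 0x1F9D7 (21 bits → U+1F9D7).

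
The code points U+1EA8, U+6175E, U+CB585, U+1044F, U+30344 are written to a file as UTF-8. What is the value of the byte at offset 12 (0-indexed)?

U+1EA8 → 3-byte form E1 BA A8 at offsets 0–2.
U+6175E → 4-byte form F1 A1 9D 9E at offsets 3–6.
U+CB585 → 4-byte form F3 8B 96 85 at offsets 7–10.
U+1044F → 4-byte form F0 90 91 8F at offsets 11–14.
Offset 12 falls in char 4's range; it's byte 2 of F0 90 91 8F = 0x90.

0x90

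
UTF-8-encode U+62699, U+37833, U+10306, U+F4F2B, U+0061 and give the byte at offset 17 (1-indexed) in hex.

1-indexed offset 17 is 0-indexed offset 16.
U+62699 → 4-byte form F1 A2 9A 99 at offsets 0–3.
U+37833 → 4-byte form F0 B7 A0 B3 at offsets 4–7.
U+10306 → 4-byte form F0 90 8C 86 at offsets 8–11.
U+F4F2B → 4-byte form F3 B4 BC AB at offsets 12–15.
U+0061 → 1-byte form 61 at offsets 16–16.
Offset 16 falls in char 5's range; it's byte 1 of 61 = 0x61.

0x61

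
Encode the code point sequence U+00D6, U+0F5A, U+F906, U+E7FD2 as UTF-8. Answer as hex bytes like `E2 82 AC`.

C3 96 E0 BD 9A EF A4 86 F3 A7 BF 92

U+00D6: 2-byte form → C3 96.
U+0F5A: 3-byte form → E0 BD 9A.
U+F906: 3-byte form → EF A4 86.
U+E7FD2: 4-byte form → F3 A7 BF 92.
Concatenated (12 bytes): C3 96 E0 BD 9A EF A4 86 F3 A7 BF 92.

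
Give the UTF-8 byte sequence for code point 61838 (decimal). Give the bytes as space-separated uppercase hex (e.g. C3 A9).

EF 86 8E

U+F18E = 0xF18E = 61838 decimal. In range U+0800–U+FFFF → 3-byte form: 1110xxxx 10xxxxxx 10xxxxxx.
Binary (16 bits): 1111000110001110.
Split 4+6+6: 1111 | 000110 | 001110.
Byte 1: 11101111 = 0xEF.
Byte 2: 10000110 = 0x86.
Byte 3: 10001110 = 0x8E.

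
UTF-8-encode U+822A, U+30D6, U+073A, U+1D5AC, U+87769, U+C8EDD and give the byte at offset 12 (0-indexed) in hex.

U+822A → 3-byte form E8 88 AA at offsets 0–2.
U+30D6 → 3-byte form E3 83 96 at offsets 3–5.
U+073A → 2-byte form DC BA at offsets 6–7.
U+1D5AC → 4-byte form F0 9D 96 AC at offsets 8–11.
U+87769 → 4-byte form F2 87 9D A9 at offsets 12–15.
Offset 12 falls in char 5's range; it's byte 1 of F2 87 9D A9 = 0xF2.

0xF2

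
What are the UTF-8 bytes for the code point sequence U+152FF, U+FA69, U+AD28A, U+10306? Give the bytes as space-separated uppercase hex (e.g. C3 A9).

U+152FF: 4-byte form → F0 95 8B BF.
U+FA69: 3-byte form → EF A9 A9.
U+AD28A: 4-byte form → F2 AD 8A 8A.
U+10306: 4-byte form → F0 90 8C 86.
Concatenated (15 bytes): F0 95 8B BF EF A9 A9 F2 AD 8A 8A F0 90 8C 86.

F0 95 8B BF EF A9 A9 F2 AD 8A 8A F0 90 8C 86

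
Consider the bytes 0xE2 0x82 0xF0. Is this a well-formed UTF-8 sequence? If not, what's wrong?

Leading byte 0xE2 = 11100010 → 3-byte form.
Byte 3 is 0xF0 = 11110000, which is not 10xxxxxx — expected a continuation byte.

invalid (non-continuation byte where continuation expected)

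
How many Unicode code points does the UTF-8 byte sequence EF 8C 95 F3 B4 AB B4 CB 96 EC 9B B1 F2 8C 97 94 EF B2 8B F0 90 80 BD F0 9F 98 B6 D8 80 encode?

9

Byte at offset 0: 0xEF = 11101111 → 3-byte char (#1). Advance 3.
Byte at offset 3: 0xF3 = 11110011 → 4-byte char (#2). Advance 4.
Byte at offset 7: 0xCB = 11001011 → 2-byte char (#3). Advance 2.
Byte at offset 9: 0xEC = 11101100 → 3-byte char (#4). Advance 3.
Byte at offset 12: 0xF2 = 11110010 → 4-byte char (#5). Advance 4.
Byte at offset 16: 0xEF = 11101111 → 3-byte char (#6). Advance 3.
Byte at offset 19: 0xF0 = 11110000 → 4-byte char (#7). Advance 4.
Byte at offset 23: 0xF0 = 11110000 → 4-byte char (#8). Advance 4.
Byte at offset 27: 0xD8 = 11011000 → 2-byte char (#9). Advance 2.
Reached end at offset 29 after 9 code points.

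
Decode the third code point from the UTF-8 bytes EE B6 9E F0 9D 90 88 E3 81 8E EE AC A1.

Offset 0: leading byte 0xEE = 11101110 → 3-byte char #1 = EE B6 9E.
Offset 3: leading byte 0xF0 = 11110000 → 4-byte char #2 = F0 9D 90 88.
Offset 7: leading byte 0xE3 = 11100011 → 3-byte char #3 = E3 81 8E.
Leading byte 0xE3 = 11100011 matches 1110xxxx → 3-byte sequence.
Byte 1: 0xE3 = 11100011, payload 0011 (4 bits).
Byte 2: 0x81 = 10000001 (10xxxxxx ✓), payload 000001.
Byte 3: 0x8E = 10001110 (10xxxxxx ✓), payload 001110.
Concatenate: 0011000001001110 = 0x304E (16 bits → U+304E).

U+304E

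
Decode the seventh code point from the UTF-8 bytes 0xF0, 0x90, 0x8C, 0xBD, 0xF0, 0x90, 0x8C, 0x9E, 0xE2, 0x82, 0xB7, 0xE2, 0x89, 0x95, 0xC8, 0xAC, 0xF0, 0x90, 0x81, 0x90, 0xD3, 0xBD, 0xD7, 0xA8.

Offset 0: leading byte 0xF0 = 11110000 → 4-byte char #1 = F0 90 8C BD.
Offset 4: leading byte 0xF0 = 11110000 → 4-byte char #2 = F0 90 8C 9E.
Offset 8: leading byte 0xE2 = 11100010 → 3-byte char #3 = E2 82 B7.
Offset 11: leading byte 0xE2 = 11100010 → 3-byte char #4 = E2 89 95.
Offset 14: leading byte 0xC8 = 11001000 → 2-byte char #5 = C8 AC.
Offset 16: leading byte 0xF0 = 11110000 → 4-byte char #6 = F0 90 81 90.
Offset 20: leading byte 0xD3 = 11010011 → 2-byte char #7 = D3 BD.
Leading byte 0xD3 = 11010011 matches 110xxxxx → 2-byte sequence.
Byte 1: 0xD3 = 11010011, payload 10011 (5 bits).
Byte 2: 0xBD = 10111101 (10xxxxxx ✓), payload 111101.
Concatenate: 10011111101 = 0x4FD (11 bits → U+04FD).

U+04FD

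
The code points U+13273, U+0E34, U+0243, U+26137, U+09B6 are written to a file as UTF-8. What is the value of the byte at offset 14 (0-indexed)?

0xA6

U+13273 → 4-byte form F0 93 89 B3 at offsets 0–3.
U+0E34 → 3-byte form E0 B8 B4 at offsets 4–6.
U+0243 → 2-byte form C9 83 at offsets 7–8.
U+26137 → 4-byte form F0 A6 84 B7 at offsets 9–12.
U+09B6 → 3-byte form E0 A6 B6 at offsets 13–15.
Offset 14 falls in char 5's range; it's byte 2 of E0 A6 B6 = 0xA6.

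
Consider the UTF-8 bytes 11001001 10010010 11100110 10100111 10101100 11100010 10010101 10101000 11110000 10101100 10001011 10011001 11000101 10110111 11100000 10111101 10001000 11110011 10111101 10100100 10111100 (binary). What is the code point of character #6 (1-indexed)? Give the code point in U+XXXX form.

U+0F48

Offset 0: leading byte 0xC9 = 11001001 → 2-byte char #1 = C9 92.
Offset 2: leading byte 0xE6 = 11100110 → 3-byte char #2 = E6 A7 AC.
Offset 5: leading byte 0xE2 = 11100010 → 3-byte char #3 = E2 95 A8.
Offset 8: leading byte 0xF0 = 11110000 → 4-byte char #4 = F0 AC 8B 99.
Offset 12: leading byte 0xC5 = 11000101 → 2-byte char #5 = C5 B7.
Offset 14: leading byte 0xE0 = 11100000 → 3-byte char #6 = E0 BD 88.
Leading byte 0xE0 = 11100000 matches 1110xxxx → 3-byte sequence.
Byte 1: 0xE0 = 11100000, payload 0000 (4 bits).
Byte 2: 0xBD = 10111101 (10xxxxxx ✓), payload 111101.
Byte 3: 0x88 = 10001000 (10xxxxxx ✓), payload 001000.
Concatenate: 0000111101001000 = 0xF48 (16 bits → U+0F48).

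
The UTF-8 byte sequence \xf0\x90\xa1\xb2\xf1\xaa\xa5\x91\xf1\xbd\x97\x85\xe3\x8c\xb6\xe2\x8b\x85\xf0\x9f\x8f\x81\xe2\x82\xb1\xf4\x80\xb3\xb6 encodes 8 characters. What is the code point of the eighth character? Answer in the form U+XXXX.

U+100CF6

Offset 0: leading byte 0xF0 = 11110000 → 4-byte char #1 = F0 90 A1 B2.
Offset 4: leading byte 0xF1 = 11110001 → 4-byte char #2 = F1 AA A5 91.
Offset 8: leading byte 0xF1 = 11110001 → 4-byte char #3 = F1 BD 97 85.
Offset 12: leading byte 0xE3 = 11100011 → 3-byte char #4 = E3 8C B6.
Offset 15: leading byte 0xE2 = 11100010 → 3-byte char #5 = E2 8B 85.
Offset 18: leading byte 0xF0 = 11110000 → 4-byte char #6 = F0 9F 8F 81.
Offset 22: leading byte 0xE2 = 11100010 → 3-byte char #7 = E2 82 B1.
Offset 25: leading byte 0xF4 = 11110100 → 4-byte char #8 = F4 80 B3 B6.
Leading byte 0xF4 = 11110100 matches 11110xxx → 4-byte sequence.
Byte 1: 0xF4 = 11110100, payload 100 (3 bits).
Byte 2: 0x80 = 10000000 (10xxxxxx ✓), payload 000000.
Byte 3: 0xB3 = 10110011 (10xxxxxx ✓), payload 110011.
Byte 4: 0xB6 = 10110110 (10xxxxxx ✓), payload 110110.
Concatenate: 100000000110011110110 = 0x100CF6 (21 bits → U+100CF6).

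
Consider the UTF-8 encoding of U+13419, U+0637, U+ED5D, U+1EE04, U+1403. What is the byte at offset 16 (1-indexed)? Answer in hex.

0x83

1-indexed offset 16 is 0-indexed offset 15.
U+13419 → 4-byte form F0 93 90 99 at offsets 0–3.
U+0637 → 2-byte form D8 B7 at offsets 4–5.
U+ED5D → 3-byte form EE B5 9D at offsets 6–8.
U+1EE04 → 4-byte form F0 9E B8 84 at offsets 9–12.
U+1403 → 3-byte form E1 90 83 at offsets 13–15.
Offset 15 falls in char 5's range; it's byte 3 of E1 90 83 = 0x83.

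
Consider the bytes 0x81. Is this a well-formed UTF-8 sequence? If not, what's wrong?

Byte 0x81 = 10000001 has the form 10xxxxxx — a continuation byte — but there is no preceding leading byte.

invalid (continuation byte with no leading byte)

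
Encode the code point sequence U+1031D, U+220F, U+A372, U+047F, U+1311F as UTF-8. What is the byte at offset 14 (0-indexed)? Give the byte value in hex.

U+1031D → 4-byte form F0 90 8C 9D at offsets 0–3.
U+220F → 3-byte form E2 88 8F at offsets 4–6.
U+A372 → 3-byte form EA 8D B2 at offsets 7–9.
U+047F → 2-byte form D1 BF at offsets 10–11.
U+1311F → 4-byte form F0 93 84 9F at offsets 12–15.
Offset 14 falls in char 5's range; it's byte 3 of F0 93 84 9F = 0x84.

0x84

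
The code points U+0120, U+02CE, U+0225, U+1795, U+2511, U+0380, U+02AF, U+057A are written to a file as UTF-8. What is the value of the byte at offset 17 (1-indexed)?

1-indexed offset 17 is 0-indexed offset 16.
U+0120 → 2-byte form C4 A0 at offsets 0–1.
U+02CE → 2-byte form CB 8E at offsets 2–3.
U+0225 → 2-byte form C8 A5 at offsets 4–5.
U+1795 → 3-byte form E1 9E 95 at offsets 6–8.
U+2511 → 3-byte form E2 94 91 at offsets 9–11.
U+0380 → 2-byte form CE 80 at offsets 12–13.
U+02AF → 2-byte form CA AF at offsets 14–15.
U+057A → 2-byte form D5 BA at offsets 16–17.
Offset 16 falls in char 8's range; it's byte 1 of D5 BA = 0xD5.

0xD5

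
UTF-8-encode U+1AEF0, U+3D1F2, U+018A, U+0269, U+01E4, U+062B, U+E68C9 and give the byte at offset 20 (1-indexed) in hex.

0x89

1-indexed offset 20 is 0-indexed offset 19.
U+1AEF0 → 4-byte form F0 9A BB B0 at offsets 0–3.
U+3D1F2 → 4-byte form F0 BD 87 B2 at offsets 4–7.
U+018A → 2-byte form C6 8A at offsets 8–9.
U+0269 → 2-byte form C9 A9 at offsets 10–11.
U+01E4 → 2-byte form C7 A4 at offsets 12–13.
U+062B → 2-byte form D8 AB at offsets 14–15.
U+E68C9 → 4-byte form F3 A6 A3 89 at offsets 16–19.
Offset 19 falls in char 7's range; it's byte 4 of F3 A6 A3 89 = 0x89.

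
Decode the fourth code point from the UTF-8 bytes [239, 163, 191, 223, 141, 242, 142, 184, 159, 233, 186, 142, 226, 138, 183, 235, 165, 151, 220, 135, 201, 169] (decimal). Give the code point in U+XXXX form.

U+9E8E

Offset 0: leading byte 0xEF = 11101111 → 3-byte char #1 = EF A3 BF.
Offset 3: leading byte 0xDF = 11011111 → 2-byte char #2 = DF 8D.
Offset 5: leading byte 0xF2 = 11110010 → 4-byte char #3 = F2 8E B8 9F.
Offset 9: leading byte 0xE9 = 11101001 → 3-byte char #4 = E9 BA 8E.
Leading byte 0xE9 = 11101001 matches 1110xxxx → 3-byte sequence.
Byte 1: 0xE9 = 11101001, payload 1001 (4 bits).
Byte 2: 0xBA = 10111010 (10xxxxxx ✓), payload 111010.
Byte 3: 0x8E = 10001110 (10xxxxxx ✓), payload 001110.
Concatenate: 1001111010001110 = 0x9E8E (16 bits → U+9E8E).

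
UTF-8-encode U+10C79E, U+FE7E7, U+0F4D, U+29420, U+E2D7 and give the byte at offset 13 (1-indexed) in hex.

1-indexed offset 13 is 0-indexed offset 12.
U+10C79E → 4-byte form F4 8C 9E 9E at offsets 0–3.
U+FE7E7 → 4-byte form F3 BE 9F A7 at offsets 4–7.
U+0F4D → 3-byte form E0 BD 8D at offsets 8–10.
U+29420 → 4-byte form F0 A9 90 A0 at offsets 11–14.
Offset 12 falls in char 4's range; it's byte 2 of F0 A9 90 A0 = 0xA9.

0xA9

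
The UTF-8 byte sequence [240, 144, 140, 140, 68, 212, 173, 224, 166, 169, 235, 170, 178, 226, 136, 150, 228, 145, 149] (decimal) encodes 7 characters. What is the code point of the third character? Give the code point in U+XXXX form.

Offset 0: leading byte 0xF0 = 11110000 → 4-byte char #1 = F0 90 8C 8C.
Offset 4: leading byte 0x44 = 01000100 → 1-byte char #2 = 44.
Offset 5: leading byte 0xD4 = 11010100 → 2-byte char #3 = D4 AD.
Leading byte 0xD4 = 11010100 matches 110xxxxx → 2-byte sequence.
Byte 1: 0xD4 = 11010100, payload 10100 (5 bits).
Byte 2: 0xAD = 10101101 (10xxxxxx ✓), payload 101101.
Concatenate: 10100101101 = 0x52D (11 bits → U+052D).

U+052D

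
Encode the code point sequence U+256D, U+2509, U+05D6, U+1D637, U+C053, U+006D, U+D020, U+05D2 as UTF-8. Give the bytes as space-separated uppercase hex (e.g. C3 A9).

E2 95 AD E2 94 89 D7 96 F0 9D 98 B7 EC 81 93 6D ED 80 A0 D7 92

U+256D: 3-byte form → E2 95 AD.
U+2509: 3-byte form → E2 94 89.
U+05D6: 2-byte form → D7 96.
U+1D637: 4-byte form → F0 9D 98 B7.
U+C053: 3-byte form → EC 81 93.
U+006D: 1-byte form → 6D.
U+D020: 3-byte form → ED 80 A0.
U+05D2: 2-byte form → D7 92.
Concatenated (21 bytes): E2 95 AD E2 94 89 D7 96 F0 9D 98 B7 EC 81 93 6D ED 80 A0 D7 92.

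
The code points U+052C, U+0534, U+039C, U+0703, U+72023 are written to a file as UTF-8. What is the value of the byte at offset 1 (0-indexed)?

U+052C → 2-byte form D4 AC at offsets 0–1.
Offset 1 falls in char 1's range; it's byte 2 of D4 AC = 0xAC.

0xAC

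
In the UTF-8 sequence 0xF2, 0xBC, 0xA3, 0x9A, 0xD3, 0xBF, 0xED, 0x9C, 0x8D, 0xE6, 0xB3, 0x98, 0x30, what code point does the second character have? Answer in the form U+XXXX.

U+04FF

Offset 0: leading byte 0xF2 = 11110010 → 4-byte char #1 = F2 BC A3 9A.
Offset 4: leading byte 0xD3 = 11010011 → 2-byte char #2 = D3 BF.
Leading byte 0xD3 = 11010011 matches 110xxxxx → 2-byte sequence.
Byte 1: 0xD3 = 11010011, payload 10011 (5 bits).
Byte 2: 0xBF = 10111111 (10xxxxxx ✓), payload 111111.
Concatenate: 10011111111 = 0x4FF (11 bits → U+04FF).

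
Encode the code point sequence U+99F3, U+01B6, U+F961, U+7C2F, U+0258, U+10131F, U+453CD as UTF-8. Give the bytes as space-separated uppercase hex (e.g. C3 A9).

E9 A7 B3 C6 B6 EF A5 A1 E7 B0 AF C9 98 F4 81 8C 9F F1 85 8F 8D

U+99F3: 3-byte form → E9 A7 B3.
U+01B6: 2-byte form → C6 B6.
U+F961: 3-byte form → EF A5 A1.
U+7C2F: 3-byte form → E7 B0 AF.
U+0258: 2-byte form → C9 98.
U+10131F: 4-byte form → F4 81 8C 9F.
U+453CD: 4-byte form → F1 85 8F 8D.
Concatenated (21 bytes): E9 A7 B3 C6 B6 EF A5 A1 E7 B0 AF C9 98 F4 81 8C 9F F1 85 8F 8D.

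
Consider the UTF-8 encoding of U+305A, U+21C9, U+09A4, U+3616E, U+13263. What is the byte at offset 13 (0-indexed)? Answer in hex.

0xF0

U+305A → 3-byte form E3 81 9A at offsets 0–2.
U+21C9 → 3-byte form E2 87 89 at offsets 3–5.
U+09A4 → 3-byte form E0 A6 A4 at offsets 6–8.
U+3616E → 4-byte form F0 B6 85 AE at offsets 9–12.
U+13263 → 4-byte form F0 93 89 A3 at offsets 13–16.
Offset 13 falls in char 5's range; it's byte 1 of F0 93 89 A3 = 0xF0.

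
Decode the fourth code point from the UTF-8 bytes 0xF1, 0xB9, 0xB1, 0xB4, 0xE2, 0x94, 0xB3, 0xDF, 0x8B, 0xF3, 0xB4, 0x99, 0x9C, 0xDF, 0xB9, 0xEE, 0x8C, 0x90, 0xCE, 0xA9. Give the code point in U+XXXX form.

Offset 0: leading byte 0xF1 = 11110001 → 4-byte char #1 = F1 B9 B1 B4.
Offset 4: leading byte 0xE2 = 11100010 → 3-byte char #2 = E2 94 B3.
Offset 7: leading byte 0xDF = 11011111 → 2-byte char #3 = DF 8B.
Offset 9: leading byte 0xF3 = 11110011 → 4-byte char #4 = F3 B4 99 9C.
Leading byte 0xF3 = 11110011 matches 11110xxx → 4-byte sequence.
Byte 1: 0xF3 = 11110011, payload 011 (3 bits).
Byte 2: 0xB4 = 10110100 (10xxxxxx ✓), payload 110100.
Byte 3: 0x99 = 10011001 (10xxxxxx ✓), payload 011001.
Byte 4: 0x9C = 10011100 (10xxxxxx ✓), payload 011100.
Concatenate: 011110100011001011100 = 0xF465C (21 bits → U+F465C).

U+F465C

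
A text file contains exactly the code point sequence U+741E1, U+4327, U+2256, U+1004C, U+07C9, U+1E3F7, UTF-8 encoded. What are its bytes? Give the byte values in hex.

F1 B4 87 A1 E4 8C A7 E2 89 96 F0 90 81 8C DF 89 F0 9E 8F B7

U+741E1: 4-byte form → F1 B4 87 A1.
U+4327: 3-byte form → E4 8C A7.
U+2256: 3-byte form → E2 89 96.
U+1004C: 4-byte form → F0 90 81 8C.
U+07C9: 2-byte form → DF 89.
U+1E3F7: 4-byte form → F0 9E 8F B7.
Concatenated (20 bytes): F1 B4 87 A1 E4 8C A7 E2 89 96 F0 90 81 8C DF 89 F0 9E 8F B7.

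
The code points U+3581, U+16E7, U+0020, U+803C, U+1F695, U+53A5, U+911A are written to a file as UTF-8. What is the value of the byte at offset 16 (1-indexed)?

1-indexed offset 16 is 0-indexed offset 15.
U+3581 → 3-byte form E3 96 81 at offsets 0–2.
U+16E7 → 3-byte form E1 9B A7 at offsets 3–5.
U+0020 → 1-byte form 20 at offsets 6–6.
U+803C → 3-byte form E8 80 BC at offsets 7–9.
U+1F695 → 4-byte form F0 9F 9A 95 at offsets 10–13.
U+53A5 → 3-byte form E5 8E A5 at offsets 14–16.
Offset 15 falls in char 6's range; it's byte 2 of E5 8E A5 = 0x8E.

0x8E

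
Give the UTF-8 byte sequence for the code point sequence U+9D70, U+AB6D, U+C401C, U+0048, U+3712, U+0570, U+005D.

U+9D70: 3-byte form → E9 B5 B0.
U+AB6D: 3-byte form → EA AD AD.
U+C401C: 4-byte form → F3 84 80 9C.
U+0048: 1-byte form → 48.
U+3712: 3-byte form → E3 9C 92.
U+0570: 2-byte form → D5 B0.
U+005D: 1-byte form → 5D.
Concatenated (17 bytes): E9 B5 B0 EA AD AD F3 84 80 9C 48 E3 9C 92 D5 B0 5D.

E9 B5 B0 EA AD AD F3 84 80 9C 48 E3 9C 92 D5 B0 5D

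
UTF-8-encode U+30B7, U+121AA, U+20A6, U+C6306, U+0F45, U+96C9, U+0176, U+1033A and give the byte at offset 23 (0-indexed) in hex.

0x90

U+30B7 → 3-byte form E3 82 B7 at offsets 0–2.
U+121AA → 4-byte form F0 92 86 AA at offsets 3–6.
U+20A6 → 3-byte form E2 82 A6 at offsets 7–9.
U+C6306 → 4-byte form F3 86 8C 86 at offsets 10–13.
U+0F45 → 3-byte form E0 BD 85 at offsets 14–16.
U+96C9 → 3-byte form E9 9B 89 at offsets 17–19.
U+0176 → 2-byte form C5 B6 at offsets 20–21.
U+1033A → 4-byte form F0 90 8C BA at offsets 22–25.
Offset 23 falls in char 8's range; it's byte 2 of F0 90 8C BA = 0x90.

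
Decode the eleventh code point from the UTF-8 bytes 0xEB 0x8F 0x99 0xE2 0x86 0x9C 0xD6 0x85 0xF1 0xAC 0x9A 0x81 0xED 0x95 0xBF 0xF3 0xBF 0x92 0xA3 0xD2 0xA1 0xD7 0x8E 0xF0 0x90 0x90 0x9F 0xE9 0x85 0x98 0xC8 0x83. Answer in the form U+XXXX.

Offset 0: leading byte 0xEB = 11101011 → 3-byte char #1 = EB 8F 99.
Offset 3: leading byte 0xE2 = 11100010 → 3-byte char #2 = E2 86 9C.
Offset 6: leading byte 0xD6 = 11010110 → 2-byte char #3 = D6 85.
Offset 8: leading byte 0xF1 = 11110001 → 4-byte char #4 = F1 AC 9A 81.
Offset 12: leading byte 0xED = 11101101 → 3-byte char #5 = ED 95 BF.
Offset 15: leading byte 0xF3 = 11110011 → 4-byte char #6 = F3 BF 92 A3.
Offset 19: leading byte 0xD2 = 11010010 → 2-byte char #7 = D2 A1.
Offset 21: leading byte 0xD7 = 11010111 → 2-byte char #8 = D7 8E.
Offset 23: leading byte 0xF0 = 11110000 → 4-byte char #9 = F0 90 90 9F.
Offset 27: leading byte 0xE9 = 11101001 → 3-byte char #10 = E9 85 98.
Offset 30: leading byte 0xC8 = 11001000 → 2-byte char #11 = C8 83.
Leading byte 0xC8 = 11001000 matches 110xxxxx → 2-byte sequence.
Byte 1: 0xC8 = 11001000, payload 01000 (5 bits).
Byte 2: 0x83 = 10000011 (10xxxxxx ✓), payload 000011.
Concatenate: 01000000011 = 0x203 (11 bits → U+0203).

U+0203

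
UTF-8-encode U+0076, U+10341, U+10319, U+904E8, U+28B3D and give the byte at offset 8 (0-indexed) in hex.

0x99

U+0076 → 1-byte form 76 at offsets 0–0.
U+10341 → 4-byte form F0 90 8D 81 at offsets 1–4.
U+10319 → 4-byte form F0 90 8C 99 at offsets 5–8.
Offset 8 falls in char 3's range; it's byte 4 of F0 90 8C 99 = 0x99.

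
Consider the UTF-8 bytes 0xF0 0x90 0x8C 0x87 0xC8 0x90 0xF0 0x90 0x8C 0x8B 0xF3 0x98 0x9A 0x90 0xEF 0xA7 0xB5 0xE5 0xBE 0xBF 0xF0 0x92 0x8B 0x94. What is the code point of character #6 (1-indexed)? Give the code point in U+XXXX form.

U+5FBF

Offset 0: leading byte 0xF0 = 11110000 → 4-byte char #1 = F0 90 8C 87.
Offset 4: leading byte 0xC8 = 11001000 → 2-byte char #2 = C8 90.
Offset 6: leading byte 0xF0 = 11110000 → 4-byte char #3 = F0 90 8C 8B.
Offset 10: leading byte 0xF3 = 11110011 → 4-byte char #4 = F3 98 9A 90.
Offset 14: leading byte 0xEF = 11101111 → 3-byte char #5 = EF A7 B5.
Offset 17: leading byte 0xE5 = 11100101 → 3-byte char #6 = E5 BE BF.
Leading byte 0xE5 = 11100101 matches 1110xxxx → 3-byte sequence.
Byte 1: 0xE5 = 11100101, payload 0101 (4 bits).
Byte 2: 0xBE = 10111110 (10xxxxxx ✓), payload 111110.
Byte 3: 0xBF = 10111111 (10xxxxxx ✓), payload 111111.
Concatenate: 0101111110111111 = 0x5FBF (16 bits → U+5FBF).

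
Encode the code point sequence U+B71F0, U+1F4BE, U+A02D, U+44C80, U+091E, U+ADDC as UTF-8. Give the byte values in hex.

U+B71F0: 4-byte form → F2 B7 87 B0.
U+1F4BE: 4-byte form → F0 9F 92 BE.
U+A02D: 3-byte form → EA 80 AD.
U+44C80: 4-byte form → F1 84 B2 80.
U+091E: 3-byte form → E0 A4 9E.
U+ADDC: 3-byte form → EA B7 9C.
Concatenated (21 bytes): F2 B7 87 B0 F0 9F 92 BE EA 80 AD F1 84 B2 80 E0 A4 9E EA B7 9C.

F2 B7 87 B0 F0 9F 92 BE EA 80 AD F1 84 B2 80 E0 A4 9E EA B7 9C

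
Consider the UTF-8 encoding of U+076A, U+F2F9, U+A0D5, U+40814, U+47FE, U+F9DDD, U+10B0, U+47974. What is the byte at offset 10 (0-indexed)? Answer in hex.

U+076A → 2-byte form DD AA at offsets 0–1.
U+F2F9 → 3-byte form EF 8B B9 at offsets 2–4.
U+A0D5 → 3-byte form EA 83 95 at offsets 5–7.
U+40814 → 4-byte form F1 80 A0 94 at offsets 8–11.
Offset 10 falls in char 4's range; it's byte 3 of F1 80 A0 94 = 0xA0.

0xA0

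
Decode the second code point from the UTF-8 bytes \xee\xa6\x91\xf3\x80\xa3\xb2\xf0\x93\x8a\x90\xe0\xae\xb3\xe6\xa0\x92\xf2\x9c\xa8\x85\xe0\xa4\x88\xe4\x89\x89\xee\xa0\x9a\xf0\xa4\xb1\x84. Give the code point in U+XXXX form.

U+C08F2

Offset 0: leading byte 0xEE = 11101110 → 3-byte char #1 = EE A6 91.
Offset 3: leading byte 0xF3 = 11110011 → 4-byte char #2 = F3 80 A3 B2.
Leading byte 0xF3 = 11110011 matches 11110xxx → 4-byte sequence.
Byte 1: 0xF3 = 11110011, payload 011 (3 bits).
Byte 2: 0x80 = 10000000 (10xxxxxx ✓), payload 000000.
Byte 3: 0xA3 = 10100011 (10xxxxxx ✓), payload 100011.
Byte 4: 0xB2 = 10110010 (10xxxxxx ✓), payload 110010.
Concatenate: 011000000100011110010 = 0xC08F2 (21 bits → U+C08F2).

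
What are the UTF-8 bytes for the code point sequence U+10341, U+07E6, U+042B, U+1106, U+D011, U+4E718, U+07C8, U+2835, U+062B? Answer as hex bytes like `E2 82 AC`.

F0 90 8D 81 DF A6 D0 AB E1 84 86 ED 80 91 F1 8E 9C 98 DF 88 E2 A0 B5 D8 AB

U+10341: 4-byte form → F0 90 8D 81.
U+07E6: 2-byte form → DF A6.
U+042B: 2-byte form → D0 AB.
U+1106: 3-byte form → E1 84 86.
U+D011: 3-byte form → ED 80 91.
U+4E718: 4-byte form → F1 8E 9C 98.
U+07C8: 2-byte form → DF 88.
U+2835: 3-byte form → E2 A0 B5.
U+062B: 2-byte form → D8 AB.
Concatenated (25 bytes): F0 90 8D 81 DF A6 D0 AB E1 84 86 ED 80 91 F1 8E 9C 98 DF 88 E2 A0 B5 D8 AB.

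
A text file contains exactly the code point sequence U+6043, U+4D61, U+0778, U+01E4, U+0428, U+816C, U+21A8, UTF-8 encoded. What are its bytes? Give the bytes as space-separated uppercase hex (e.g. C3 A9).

E6 81 83 E4 B5 A1 DD B8 C7 A4 D0 A8 E8 85 AC E2 86 A8

U+6043: 3-byte form → E6 81 83.
U+4D61: 3-byte form → E4 B5 A1.
U+0778: 2-byte form → DD B8.
U+01E4: 2-byte form → C7 A4.
U+0428: 2-byte form → D0 A8.
U+816C: 3-byte form → E8 85 AC.
U+21A8: 3-byte form → E2 86 A8.
Concatenated (18 bytes): E6 81 83 E4 B5 A1 DD B8 C7 A4 D0 A8 E8 85 AC E2 86 A8.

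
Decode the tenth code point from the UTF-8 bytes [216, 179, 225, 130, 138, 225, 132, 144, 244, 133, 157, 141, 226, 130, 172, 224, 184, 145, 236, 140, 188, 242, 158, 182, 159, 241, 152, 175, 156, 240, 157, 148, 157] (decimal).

U+1D51D

Offset 0: leading byte 0xD8 = 11011000 → 2-byte char #1 = D8 B3.
Offset 2: leading byte 0xE1 = 11100001 → 3-byte char #2 = E1 82 8A.
Offset 5: leading byte 0xE1 = 11100001 → 3-byte char #3 = E1 84 90.
Offset 8: leading byte 0xF4 = 11110100 → 4-byte char #4 = F4 85 9D 8D.
Offset 12: leading byte 0xE2 = 11100010 → 3-byte char #5 = E2 82 AC.
Offset 15: leading byte 0xE0 = 11100000 → 3-byte char #6 = E0 B8 91.
Offset 18: leading byte 0xEC = 11101100 → 3-byte char #7 = EC 8C BC.
Offset 21: leading byte 0xF2 = 11110010 → 4-byte char #8 = F2 9E B6 9F.
Offset 25: leading byte 0xF1 = 11110001 → 4-byte char #9 = F1 98 AF 9C.
Offset 29: leading byte 0xF0 = 11110000 → 4-byte char #10 = F0 9D 94 9D.
Leading byte 0xF0 = 11110000 matches 11110xxx → 4-byte sequence.
Byte 1: 0xF0 = 11110000, payload 000 (3 bits).
Byte 2: 0x9D = 10011101 (10xxxxxx ✓), payload 011101.
Byte 3: 0x94 = 10010100 (10xxxxxx ✓), payload 010100.
Byte 4: 0x9D = 10011101 (10xxxxxx ✓), payload 011101.
Concatenate: 000011101010100011101 = 0x1D51D (21 bits → U+1D51D).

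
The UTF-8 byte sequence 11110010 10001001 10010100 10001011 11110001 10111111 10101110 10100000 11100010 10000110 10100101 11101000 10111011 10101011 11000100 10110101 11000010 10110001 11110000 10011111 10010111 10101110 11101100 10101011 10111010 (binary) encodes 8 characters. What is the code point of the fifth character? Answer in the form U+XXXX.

U+0135

Offset 0: leading byte 0xF2 = 11110010 → 4-byte char #1 = F2 89 94 8B.
Offset 4: leading byte 0xF1 = 11110001 → 4-byte char #2 = F1 BF AE A0.
Offset 8: leading byte 0xE2 = 11100010 → 3-byte char #3 = E2 86 A5.
Offset 11: leading byte 0xE8 = 11101000 → 3-byte char #4 = E8 BB AB.
Offset 14: leading byte 0xC4 = 11000100 → 2-byte char #5 = C4 B5.
Leading byte 0xC4 = 11000100 matches 110xxxxx → 2-byte sequence.
Byte 1: 0xC4 = 11000100, payload 00100 (5 bits).
Byte 2: 0xB5 = 10110101 (10xxxxxx ✓), payload 110101.
Concatenate: 00100110101 = 0x135 (11 bits → U+0135).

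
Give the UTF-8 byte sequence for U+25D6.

E2 97 96

U+25D6 = 0x25D6 = 9686 decimal. In range U+0800–U+FFFF → 3-byte form: 1110xxxx 10xxxxxx 10xxxxxx.
Binary (16 bits): 0010010111010110.
Split 4+6+6: 0010 | 010111 | 010110.
Byte 1: 11100010 = 0xE2.
Byte 2: 10010111 = 0x97.
Byte 3: 10010110 = 0x96.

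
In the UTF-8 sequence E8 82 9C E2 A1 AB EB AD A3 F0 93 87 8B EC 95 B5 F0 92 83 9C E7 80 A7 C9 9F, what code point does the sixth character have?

Offset 0: leading byte 0xE8 = 11101000 → 3-byte char #1 = E8 82 9C.
Offset 3: leading byte 0xE2 = 11100010 → 3-byte char #2 = E2 A1 AB.
Offset 6: leading byte 0xEB = 11101011 → 3-byte char #3 = EB AD A3.
Offset 9: leading byte 0xF0 = 11110000 → 4-byte char #4 = F0 93 87 8B.
Offset 13: leading byte 0xEC = 11101100 → 3-byte char #5 = EC 95 B5.
Offset 16: leading byte 0xF0 = 11110000 → 4-byte char #6 = F0 92 83 9C.
Leading byte 0xF0 = 11110000 matches 11110xxx → 4-byte sequence.
Byte 1: 0xF0 = 11110000, payload 000 (3 bits).
Byte 2: 0x92 = 10010010 (10xxxxxx ✓), payload 010010.
Byte 3: 0x83 = 10000011 (10xxxxxx ✓), payload 000011.
Byte 4: 0x9C = 10011100 (10xxxxxx ✓), payload 011100.
Concatenate: 000010010000011011100 = 0x120DC (21 bits → U+120DC).

U+120DC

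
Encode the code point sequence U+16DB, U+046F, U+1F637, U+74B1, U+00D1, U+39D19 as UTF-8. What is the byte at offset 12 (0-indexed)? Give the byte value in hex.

U+16DB → 3-byte form E1 9B 9B at offsets 0–2.
U+046F → 2-byte form D1 AF at offsets 3–4.
U+1F637 → 4-byte form F0 9F 98 B7 at offsets 5–8.
U+74B1 → 3-byte form E7 92 B1 at offsets 9–11.
U+00D1 → 2-byte form C3 91 at offsets 12–13.
Offset 12 falls in char 5's range; it's byte 1 of C3 91 = 0xC3.

0xC3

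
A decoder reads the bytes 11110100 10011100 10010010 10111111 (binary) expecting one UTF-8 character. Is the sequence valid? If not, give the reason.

Leading byte 0xF4 = 11110100 → 4-byte form.
Payload = 0x11C4BF, which exceeds U+10FFFF, the maximum Unicode code point. (Leading bytes F5–FF, or F4 followed by ≥ 0x90, are invalid.)

invalid (encodes a value above U+10FFFF)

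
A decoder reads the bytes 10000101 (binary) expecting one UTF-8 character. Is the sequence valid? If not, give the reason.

Byte 0x85 = 10000101 has the form 10xxxxxx — a continuation byte — but there is no preceding leading byte.

invalid (continuation byte with no leading byte)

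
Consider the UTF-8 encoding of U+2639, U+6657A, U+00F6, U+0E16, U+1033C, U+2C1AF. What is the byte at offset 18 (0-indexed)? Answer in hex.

0x86

U+2639 → 3-byte form E2 98 B9 at offsets 0–2.
U+6657A → 4-byte form F1 A6 95 BA at offsets 3–6.
U+00F6 → 2-byte form C3 B6 at offsets 7–8.
U+0E16 → 3-byte form E0 B8 96 at offsets 9–11.
U+1033C → 4-byte form F0 90 8C BC at offsets 12–15.
U+2C1AF → 4-byte form F0 AC 86 AF at offsets 16–19.
Offset 18 falls in char 6's range; it's byte 3 of F0 AC 86 AF = 0x86.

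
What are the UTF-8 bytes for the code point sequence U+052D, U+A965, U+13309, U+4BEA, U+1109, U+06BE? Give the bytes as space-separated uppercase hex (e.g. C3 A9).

D4 AD EA A5 A5 F0 93 8C 89 E4 AF AA E1 84 89 DA BE

U+052D: 2-byte form → D4 AD.
U+A965: 3-byte form → EA A5 A5.
U+13309: 4-byte form → F0 93 8C 89.
U+4BEA: 3-byte form → E4 AF AA.
U+1109: 3-byte form → E1 84 89.
U+06BE: 2-byte form → DA BE.
Concatenated (17 bytes): D4 AD EA A5 A5 F0 93 8C 89 E4 AF AA E1 84 89 DA BE.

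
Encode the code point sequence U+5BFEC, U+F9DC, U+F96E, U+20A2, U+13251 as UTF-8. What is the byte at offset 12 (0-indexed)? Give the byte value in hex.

U+5BFEC → 4-byte form F1 9B BF AC at offsets 0–3.
U+F9DC → 3-byte form EF A7 9C at offsets 4–6.
U+F96E → 3-byte form EF A5 AE at offsets 7–9.
U+20A2 → 3-byte form E2 82 A2 at offsets 10–12.
Offset 12 falls in char 4's range; it's byte 3 of E2 82 A2 = 0xA2.

0xA2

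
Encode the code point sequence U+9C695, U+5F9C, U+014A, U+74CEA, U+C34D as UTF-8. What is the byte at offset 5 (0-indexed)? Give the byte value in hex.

0xBE

U+9C695 → 4-byte form F2 9C 9A 95 at offsets 0–3.
U+5F9C → 3-byte form E5 BE 9C at offsets 4–6.
Offset 5 falls in char 2's range; it's byte 2 of E5 BE 9C = 0xBE.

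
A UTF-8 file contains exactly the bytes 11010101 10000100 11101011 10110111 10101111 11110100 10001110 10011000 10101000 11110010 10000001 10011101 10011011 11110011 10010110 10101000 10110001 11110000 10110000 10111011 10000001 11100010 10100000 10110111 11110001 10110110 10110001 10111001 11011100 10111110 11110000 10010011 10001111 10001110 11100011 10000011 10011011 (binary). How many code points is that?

11

Byte at offset 0: 0xD5 = 11010101 → 2-byte char (#1). Advance 2.
Byte at offset 2: 0xEB = 11101011 → 3-byte char (#2). Advance 3.
Byte at offset 5: 0xF4 = 11110100 → 4-byte char (#3). Advance 4.
Byte at offset 9: 0xF2 = 11110010 → 4-byte char (#4). Advance 4.
Byte at offset 13: 0xF3 = 11110011 → 4-byte char (#5). Advance 4.
Byte at offset 17: 0xF0 = 11110000 → 4-byte char (#6). Advance 4.
Byte at offset 21: 0xE2 = 11100010 → 3-byte char (#7). Advance 3.
Byte at offset 24: 0xF1 = 11110001 → 4-byte char (#8). Advance 4.
Byte at offset 28: 0xDC = 11011100 → 2-byte char (#9). Advance 2.
Byte at offset 30: 0xF0 = 11110000 → 4-byte char (#10). Advance 4.
Byte at offset 34: 0xE3 = 11100011 → 3-byte char (#11). Advance 3.
Reached end at offset 37 after 11 code points.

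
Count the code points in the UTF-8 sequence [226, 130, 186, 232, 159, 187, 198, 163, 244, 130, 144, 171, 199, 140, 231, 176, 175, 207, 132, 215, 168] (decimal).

Byte at offset 0: 0xE2 = 11100010 → 3-byte char (#1). Advance 3.
Byte at offset 3: 0xE8 = 11101000 → 3-byte char (#2). Advance 3.
Byte at offset 6: 0xC6 = 11000110 → 2-byte char (#3). Advance 2.
Byte at offset 8: 0xF4 = 11110100 → 4-byte char (#4). Advance 4.
Byte at offset 12: 0xC7 = 11000111 → 2-byte char (#5). Advance 2.
Byte at offset 14: 0xE7 = 11100111 → 3-byte char (#6). Advance 3.
Byte at offset 17: 0xCF = 11001111 → 2-byte char (#7). Advance 2.
Byte at offset 19: 0xD7 = 11010111 → 2-byte char (#8). Advance 2.
Reached end at offset 21 after 8 code points.

8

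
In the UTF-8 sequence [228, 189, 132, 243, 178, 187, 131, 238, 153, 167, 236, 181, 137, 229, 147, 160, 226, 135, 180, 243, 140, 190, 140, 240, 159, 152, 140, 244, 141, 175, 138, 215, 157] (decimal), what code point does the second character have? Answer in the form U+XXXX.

U+F2EC3

Offset 0: leading byte 0xE4 = 11100100 → 3-byte char #1 = E4 BD 84.
Offset 3: leading byte 0xF3 = 11110011 → 4-byte char #2 = F3 B2 BB 83.
Leading byte 0xF3 = 11110011 matches 11110xxx → 4-byte sequence.
Byte 1: 0xF3 = 11110011, payload 011 (3 bits).
Byte 2: 0xB2 = 10110010 (10xxxxxx ✓), payload 110010.
Byte 3: 0xBB = 10111011 (10xxxxxx ✓), payload 111011.
Byte 4: 0x83 = 10000011 (10xxxxxx ✓), payload 000011.
Concatenate: 011110010111011000011 = 0xF2EC3 (21 bits → U+F2EC3).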